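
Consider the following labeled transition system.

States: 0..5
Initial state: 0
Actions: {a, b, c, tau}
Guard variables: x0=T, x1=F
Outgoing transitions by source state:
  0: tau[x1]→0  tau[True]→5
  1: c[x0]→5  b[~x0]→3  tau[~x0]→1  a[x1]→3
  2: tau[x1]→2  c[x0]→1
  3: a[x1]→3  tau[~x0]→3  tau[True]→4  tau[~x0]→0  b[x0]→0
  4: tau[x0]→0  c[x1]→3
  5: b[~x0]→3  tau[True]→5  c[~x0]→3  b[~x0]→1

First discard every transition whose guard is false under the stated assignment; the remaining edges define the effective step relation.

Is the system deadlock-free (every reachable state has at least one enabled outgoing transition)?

R = {0,5}
  0: tau→5  [1 exit(s)]
  5: tau→5  [1 exit(s)]

Answer: DEADLOCK-FREE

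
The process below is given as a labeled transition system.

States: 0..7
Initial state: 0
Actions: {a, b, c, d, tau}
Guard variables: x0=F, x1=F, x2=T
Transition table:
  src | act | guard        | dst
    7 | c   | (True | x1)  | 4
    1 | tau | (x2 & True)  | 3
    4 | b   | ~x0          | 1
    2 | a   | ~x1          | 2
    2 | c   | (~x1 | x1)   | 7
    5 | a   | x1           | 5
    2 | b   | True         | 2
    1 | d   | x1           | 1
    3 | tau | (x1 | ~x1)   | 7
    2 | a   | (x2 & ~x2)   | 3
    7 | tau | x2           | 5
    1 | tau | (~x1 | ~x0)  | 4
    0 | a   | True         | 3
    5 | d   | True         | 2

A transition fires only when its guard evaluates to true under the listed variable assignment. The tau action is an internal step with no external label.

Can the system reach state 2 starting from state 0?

Answer: REACHABLE

Analysis:
Guard filter leaves 11 enabled edge(s).
depth 0: {0}
depth 1: {3}  cumulative {0,3}
depth 2: {7}  cumulative {0,3,7}
depth 3: {4,5}  cumulative {0,3,4,5,7}
depth 4: {1,2}  cumulative {0,1,2,3,4,5,7}
Reachable = {0,1,2,3,4,5,7}
trace reaching 2: a·tau·tau·d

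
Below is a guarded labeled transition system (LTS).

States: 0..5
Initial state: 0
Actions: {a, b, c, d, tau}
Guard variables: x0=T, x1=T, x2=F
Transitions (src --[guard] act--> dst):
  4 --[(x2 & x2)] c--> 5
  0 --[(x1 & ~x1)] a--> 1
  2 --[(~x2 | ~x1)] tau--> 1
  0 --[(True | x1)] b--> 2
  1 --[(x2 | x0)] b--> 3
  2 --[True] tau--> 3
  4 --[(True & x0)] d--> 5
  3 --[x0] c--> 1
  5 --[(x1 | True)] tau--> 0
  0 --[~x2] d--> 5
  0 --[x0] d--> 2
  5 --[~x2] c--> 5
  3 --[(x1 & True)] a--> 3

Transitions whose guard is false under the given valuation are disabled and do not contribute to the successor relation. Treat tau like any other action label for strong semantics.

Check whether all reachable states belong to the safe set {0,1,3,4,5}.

Answer: INVARIANT VIOLATED at state 2

Analysis:
Inv-set: {0,1,3,4,5}
Reach set: {0,1,2,3,5}
  0: ok
  1: ok
  2: VIOLATES
  3: ok
  5: ok
reach 2 via b — violates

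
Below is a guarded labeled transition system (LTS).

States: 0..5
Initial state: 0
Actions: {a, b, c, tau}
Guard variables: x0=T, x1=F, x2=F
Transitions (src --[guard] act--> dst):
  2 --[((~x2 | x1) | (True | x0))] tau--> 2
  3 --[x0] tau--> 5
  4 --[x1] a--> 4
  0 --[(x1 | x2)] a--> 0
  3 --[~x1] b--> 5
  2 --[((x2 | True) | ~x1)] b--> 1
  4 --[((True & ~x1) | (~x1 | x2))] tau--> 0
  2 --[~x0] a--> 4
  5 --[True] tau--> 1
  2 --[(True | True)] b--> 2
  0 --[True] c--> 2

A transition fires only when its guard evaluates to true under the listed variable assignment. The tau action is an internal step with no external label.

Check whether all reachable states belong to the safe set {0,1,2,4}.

Answer: INVARIANT HOLDS

Analysis:
Allowed set {0,1,2,4}
Reachable = {0,1,2}
  0: safe
  1: safe
  2: safe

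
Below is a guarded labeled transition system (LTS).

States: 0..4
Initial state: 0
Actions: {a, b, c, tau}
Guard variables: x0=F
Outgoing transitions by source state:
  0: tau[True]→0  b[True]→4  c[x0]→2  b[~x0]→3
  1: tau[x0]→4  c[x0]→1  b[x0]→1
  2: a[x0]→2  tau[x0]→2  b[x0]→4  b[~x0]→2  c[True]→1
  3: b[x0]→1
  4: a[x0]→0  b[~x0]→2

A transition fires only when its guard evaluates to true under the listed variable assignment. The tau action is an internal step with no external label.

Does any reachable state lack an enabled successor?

Answer: DEADLOCK at state 1

Trace:
Reach set: {0,1,2,3,4}
  0: b→3  b→4  tau→0  [3 exit(s)]
  1: ∅  [STUCK]
  2: b→2  c→1  [2 exit(s)]
  3: ∅  [STUCK]
  4: b→2  [1 exit(s)]
trace reaching 1: b·b·c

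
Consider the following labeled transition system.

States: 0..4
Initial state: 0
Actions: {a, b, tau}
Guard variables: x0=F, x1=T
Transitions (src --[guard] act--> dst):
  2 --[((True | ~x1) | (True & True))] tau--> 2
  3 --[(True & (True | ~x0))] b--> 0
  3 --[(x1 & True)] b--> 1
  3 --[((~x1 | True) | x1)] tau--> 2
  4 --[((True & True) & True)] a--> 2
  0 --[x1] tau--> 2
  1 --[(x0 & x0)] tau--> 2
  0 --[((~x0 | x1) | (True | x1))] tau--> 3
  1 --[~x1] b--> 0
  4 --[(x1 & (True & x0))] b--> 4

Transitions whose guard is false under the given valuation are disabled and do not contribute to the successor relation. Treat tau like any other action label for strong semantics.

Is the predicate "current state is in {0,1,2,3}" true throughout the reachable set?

Answer: INVARIANT HOLDS

Analysis:
Safe = {0,1,2,3}
R = {0,1,2,3}
  0: ✓
  1: ✓
  2: ✓
  3: ✓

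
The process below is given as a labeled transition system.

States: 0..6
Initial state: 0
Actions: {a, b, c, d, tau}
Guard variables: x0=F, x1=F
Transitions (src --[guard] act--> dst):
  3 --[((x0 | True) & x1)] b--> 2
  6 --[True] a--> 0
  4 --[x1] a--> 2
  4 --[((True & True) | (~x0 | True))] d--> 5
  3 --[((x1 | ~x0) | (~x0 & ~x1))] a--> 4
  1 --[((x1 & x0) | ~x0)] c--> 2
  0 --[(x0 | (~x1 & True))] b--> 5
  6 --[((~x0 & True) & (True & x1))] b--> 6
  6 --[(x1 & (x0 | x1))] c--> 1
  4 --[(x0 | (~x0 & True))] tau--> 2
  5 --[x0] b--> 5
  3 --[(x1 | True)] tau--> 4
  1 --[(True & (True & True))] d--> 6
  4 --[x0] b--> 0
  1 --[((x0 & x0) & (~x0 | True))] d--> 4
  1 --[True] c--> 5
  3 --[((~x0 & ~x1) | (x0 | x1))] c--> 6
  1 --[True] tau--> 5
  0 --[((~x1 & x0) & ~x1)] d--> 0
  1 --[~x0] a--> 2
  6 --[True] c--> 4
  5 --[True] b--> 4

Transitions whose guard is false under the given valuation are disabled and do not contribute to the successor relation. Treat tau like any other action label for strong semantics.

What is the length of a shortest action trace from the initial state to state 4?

Answer: 2

Trace:
Breadth-first toward 4:
  depth 0: {0}
  depth 1: {5}
  depth 2: {4}
4 enters at depth 2; path b·b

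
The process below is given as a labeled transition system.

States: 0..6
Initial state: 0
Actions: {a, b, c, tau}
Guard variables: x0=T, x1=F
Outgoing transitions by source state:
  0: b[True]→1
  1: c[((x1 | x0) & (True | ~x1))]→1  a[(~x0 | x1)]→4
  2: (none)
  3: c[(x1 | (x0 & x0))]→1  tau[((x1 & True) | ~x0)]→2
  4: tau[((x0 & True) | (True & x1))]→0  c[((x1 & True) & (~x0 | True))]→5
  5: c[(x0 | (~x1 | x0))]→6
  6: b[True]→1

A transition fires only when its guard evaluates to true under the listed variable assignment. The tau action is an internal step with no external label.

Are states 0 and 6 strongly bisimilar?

Answer: BISIMILAR

Working:
Bisimulation quotient by refinement:
  P[0] = {{0,1,2,3,4,5,6}}
  P[1] = {{0,6},{1,3,5},{2},{4}}
  P[2] = {{0,6},{1,3},{2},{4},{5}}
5 equivalence class(es) (converged in 3)
[0]={0,6}  [6]={0,6}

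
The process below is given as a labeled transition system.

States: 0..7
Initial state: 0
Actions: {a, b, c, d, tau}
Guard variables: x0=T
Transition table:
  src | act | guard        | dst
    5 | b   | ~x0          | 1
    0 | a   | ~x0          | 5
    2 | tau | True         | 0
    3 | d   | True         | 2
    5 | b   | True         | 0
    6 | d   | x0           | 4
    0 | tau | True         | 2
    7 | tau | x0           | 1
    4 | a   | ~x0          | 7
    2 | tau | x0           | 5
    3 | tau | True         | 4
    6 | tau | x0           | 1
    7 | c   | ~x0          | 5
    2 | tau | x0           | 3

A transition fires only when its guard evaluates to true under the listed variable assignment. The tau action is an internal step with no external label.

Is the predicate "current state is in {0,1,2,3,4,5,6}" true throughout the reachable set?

Answer: INVARIANT HOLDS

Analysis:
Inv-set: {0,1,2,3,4,5,6}
Reachable = {0,2,3,4,5}
  0: safe
  2: safe
  3: safe
  4: safe
  5: safe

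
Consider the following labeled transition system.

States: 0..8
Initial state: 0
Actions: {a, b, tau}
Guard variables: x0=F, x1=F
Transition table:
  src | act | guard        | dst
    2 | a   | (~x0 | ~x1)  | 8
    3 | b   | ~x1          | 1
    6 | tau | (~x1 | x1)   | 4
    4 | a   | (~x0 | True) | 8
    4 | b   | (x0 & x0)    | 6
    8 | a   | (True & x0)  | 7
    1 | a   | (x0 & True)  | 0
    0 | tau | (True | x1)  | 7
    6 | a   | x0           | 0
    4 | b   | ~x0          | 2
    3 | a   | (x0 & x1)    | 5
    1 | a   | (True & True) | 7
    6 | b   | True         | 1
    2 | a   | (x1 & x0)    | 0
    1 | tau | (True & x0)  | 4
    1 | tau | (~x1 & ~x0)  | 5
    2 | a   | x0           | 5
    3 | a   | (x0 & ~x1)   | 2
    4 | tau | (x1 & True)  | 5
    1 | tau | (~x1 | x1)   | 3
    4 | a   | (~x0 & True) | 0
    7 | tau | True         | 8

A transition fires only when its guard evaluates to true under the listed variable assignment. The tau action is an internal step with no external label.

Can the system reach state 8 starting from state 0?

Answer: REACHABLE

Analysis:
12 transition(s) survive guard evaluation.
Layer 0: {0}
Layer 1: {7}  total {0,7}
Layer 2: {8}  total {0,7,8}
Reachable = {0,7,8}
trace reaching 8: tau·tau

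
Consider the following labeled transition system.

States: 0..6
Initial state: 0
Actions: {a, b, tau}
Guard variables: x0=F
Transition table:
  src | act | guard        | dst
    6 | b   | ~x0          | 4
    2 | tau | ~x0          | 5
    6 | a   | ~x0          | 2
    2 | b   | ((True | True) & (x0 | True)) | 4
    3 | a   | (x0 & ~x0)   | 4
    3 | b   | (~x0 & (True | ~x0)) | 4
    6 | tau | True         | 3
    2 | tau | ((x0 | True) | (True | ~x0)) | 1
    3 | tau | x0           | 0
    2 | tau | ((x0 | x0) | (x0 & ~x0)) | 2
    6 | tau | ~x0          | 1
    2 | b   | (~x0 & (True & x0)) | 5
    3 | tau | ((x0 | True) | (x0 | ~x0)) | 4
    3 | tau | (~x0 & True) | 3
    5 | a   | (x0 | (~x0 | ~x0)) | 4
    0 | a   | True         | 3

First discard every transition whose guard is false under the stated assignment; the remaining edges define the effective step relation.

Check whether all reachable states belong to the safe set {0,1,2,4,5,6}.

Answer: INVARIANT VIOLATED at state 3

Working:
Safe = {0,1,2,4,5,6}
R = {0,3,4}
  0: safe
  3: VIOLATES
  4: safe
reach 3 via a — violates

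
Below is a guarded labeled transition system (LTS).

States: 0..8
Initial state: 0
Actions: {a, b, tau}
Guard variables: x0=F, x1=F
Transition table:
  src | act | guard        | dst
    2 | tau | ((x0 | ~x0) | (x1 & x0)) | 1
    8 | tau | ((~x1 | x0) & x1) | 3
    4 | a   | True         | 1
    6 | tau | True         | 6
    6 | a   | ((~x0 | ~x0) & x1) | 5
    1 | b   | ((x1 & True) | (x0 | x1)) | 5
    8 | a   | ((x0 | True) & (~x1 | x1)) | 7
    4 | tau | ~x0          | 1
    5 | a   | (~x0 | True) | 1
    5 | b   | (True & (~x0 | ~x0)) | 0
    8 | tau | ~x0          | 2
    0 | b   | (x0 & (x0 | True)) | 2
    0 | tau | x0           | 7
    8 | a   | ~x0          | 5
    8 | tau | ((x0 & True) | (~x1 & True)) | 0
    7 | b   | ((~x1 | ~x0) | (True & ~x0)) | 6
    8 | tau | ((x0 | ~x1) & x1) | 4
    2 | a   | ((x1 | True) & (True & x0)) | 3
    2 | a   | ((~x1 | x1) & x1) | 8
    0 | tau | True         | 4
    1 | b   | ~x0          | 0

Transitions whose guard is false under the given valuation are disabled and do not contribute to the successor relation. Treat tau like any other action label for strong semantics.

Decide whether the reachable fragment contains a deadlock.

R = {0,1,4}
  0: tau→4  [deg 1]
  1: b→0  [deg 1]
  4: a→1  tau→1  [deg 2]

Answer: DEADLOCK-FREE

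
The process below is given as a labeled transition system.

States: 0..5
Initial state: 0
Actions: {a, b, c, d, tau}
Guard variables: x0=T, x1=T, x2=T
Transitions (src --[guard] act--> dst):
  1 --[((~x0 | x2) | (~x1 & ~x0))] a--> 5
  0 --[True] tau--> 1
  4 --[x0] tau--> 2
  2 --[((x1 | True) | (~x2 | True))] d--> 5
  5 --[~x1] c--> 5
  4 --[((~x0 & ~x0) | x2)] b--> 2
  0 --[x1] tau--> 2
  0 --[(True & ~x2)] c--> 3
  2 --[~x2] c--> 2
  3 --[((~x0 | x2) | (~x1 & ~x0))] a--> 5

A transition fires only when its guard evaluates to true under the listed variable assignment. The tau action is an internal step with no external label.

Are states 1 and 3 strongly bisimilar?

Answer: BISIMILAR

Analysis:
Refine partition for ~:
  round 0: {{0,1,2,3,4,5}}
  round 1: {{0},{1,3},{2},{4},{5}}
5 equivalence class(es) (converged in 2)
[1]={1,3}  [3]={1,3}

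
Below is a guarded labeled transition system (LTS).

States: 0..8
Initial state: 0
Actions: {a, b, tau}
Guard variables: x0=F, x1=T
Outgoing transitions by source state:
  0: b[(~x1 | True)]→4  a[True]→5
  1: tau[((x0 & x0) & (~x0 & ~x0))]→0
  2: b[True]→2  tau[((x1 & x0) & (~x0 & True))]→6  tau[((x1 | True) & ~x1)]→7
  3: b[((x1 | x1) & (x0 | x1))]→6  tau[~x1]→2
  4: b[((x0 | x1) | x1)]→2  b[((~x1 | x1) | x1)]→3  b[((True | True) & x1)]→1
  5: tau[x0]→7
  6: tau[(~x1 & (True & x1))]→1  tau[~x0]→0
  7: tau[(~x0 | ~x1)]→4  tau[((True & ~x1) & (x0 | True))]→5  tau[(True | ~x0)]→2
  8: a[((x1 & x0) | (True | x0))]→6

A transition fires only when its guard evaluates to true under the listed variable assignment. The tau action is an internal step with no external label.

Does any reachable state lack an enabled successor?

Answer: DEADLOCK at state 1

Working:
Reach set: {0,1,2,3,4,5,6}
  0: a→5  b→4  [2 exit(s)]
  1: ∅  [no exit]
  2: b→2  [1 exit(s)]
  3: b→6  [1 exit(s)]
  4: b→1  b→2  b→3  [3 exit(s)]
  5: ∅  [no exit]
  6: tau→0  [1 exit(s)]
witness 1: b·b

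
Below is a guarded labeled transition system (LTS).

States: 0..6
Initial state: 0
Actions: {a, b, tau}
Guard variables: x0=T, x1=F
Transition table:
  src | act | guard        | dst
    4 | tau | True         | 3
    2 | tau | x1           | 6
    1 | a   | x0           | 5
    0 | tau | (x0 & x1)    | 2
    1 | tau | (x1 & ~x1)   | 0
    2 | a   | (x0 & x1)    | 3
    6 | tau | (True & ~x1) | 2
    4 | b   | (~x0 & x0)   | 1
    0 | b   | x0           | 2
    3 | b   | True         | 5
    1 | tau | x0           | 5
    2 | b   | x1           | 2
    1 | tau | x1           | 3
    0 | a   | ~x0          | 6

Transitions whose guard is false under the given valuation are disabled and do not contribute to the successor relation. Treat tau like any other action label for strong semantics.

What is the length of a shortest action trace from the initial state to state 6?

Layered search for 6:
  depth 0: {0}
  depth 1: {2}
6 never appears.

Answer: UNREACHABLE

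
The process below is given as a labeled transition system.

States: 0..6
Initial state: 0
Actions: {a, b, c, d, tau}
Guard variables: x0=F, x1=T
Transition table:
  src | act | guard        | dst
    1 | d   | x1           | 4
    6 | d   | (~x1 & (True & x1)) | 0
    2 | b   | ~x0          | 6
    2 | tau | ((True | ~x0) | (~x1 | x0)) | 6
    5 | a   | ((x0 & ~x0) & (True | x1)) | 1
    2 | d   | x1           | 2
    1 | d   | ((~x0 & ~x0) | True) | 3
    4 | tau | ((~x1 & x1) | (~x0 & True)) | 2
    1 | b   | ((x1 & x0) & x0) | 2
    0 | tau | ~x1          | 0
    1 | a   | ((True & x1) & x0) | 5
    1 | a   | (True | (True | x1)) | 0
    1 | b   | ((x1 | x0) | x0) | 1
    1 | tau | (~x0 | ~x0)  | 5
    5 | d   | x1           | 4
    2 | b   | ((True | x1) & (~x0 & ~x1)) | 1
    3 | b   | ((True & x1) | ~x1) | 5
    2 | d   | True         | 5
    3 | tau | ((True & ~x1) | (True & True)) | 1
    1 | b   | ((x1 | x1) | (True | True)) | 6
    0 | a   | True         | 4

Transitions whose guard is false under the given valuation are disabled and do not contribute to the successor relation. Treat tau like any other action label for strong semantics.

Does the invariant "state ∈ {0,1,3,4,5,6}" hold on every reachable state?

Answer: INVARIANT VIOLATED at state 2

Working:
Allowed set {0,1,3,4,5,6}
R = {0,2,4,5,6}
  0: ✓
  2: outside
  4: ✓
  5: ✓
  6: ✓
reach 2 via a·tau — violates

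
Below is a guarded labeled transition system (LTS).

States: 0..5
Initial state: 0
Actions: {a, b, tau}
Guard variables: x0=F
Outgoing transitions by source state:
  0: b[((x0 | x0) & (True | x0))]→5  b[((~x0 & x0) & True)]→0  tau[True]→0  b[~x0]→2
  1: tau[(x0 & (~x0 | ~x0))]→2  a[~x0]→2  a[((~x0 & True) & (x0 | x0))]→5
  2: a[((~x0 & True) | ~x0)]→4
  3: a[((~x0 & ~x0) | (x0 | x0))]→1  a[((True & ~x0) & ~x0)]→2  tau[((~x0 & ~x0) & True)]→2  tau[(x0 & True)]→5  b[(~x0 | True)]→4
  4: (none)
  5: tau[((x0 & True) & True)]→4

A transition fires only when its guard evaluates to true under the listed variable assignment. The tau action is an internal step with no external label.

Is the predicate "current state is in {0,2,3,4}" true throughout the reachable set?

Answer: INVARIANT HOLDS

Analysis:
Inv-set: {0,2,3,4}
Reach set: {0,2,4}
  0: safe
  2: safe
  4: safe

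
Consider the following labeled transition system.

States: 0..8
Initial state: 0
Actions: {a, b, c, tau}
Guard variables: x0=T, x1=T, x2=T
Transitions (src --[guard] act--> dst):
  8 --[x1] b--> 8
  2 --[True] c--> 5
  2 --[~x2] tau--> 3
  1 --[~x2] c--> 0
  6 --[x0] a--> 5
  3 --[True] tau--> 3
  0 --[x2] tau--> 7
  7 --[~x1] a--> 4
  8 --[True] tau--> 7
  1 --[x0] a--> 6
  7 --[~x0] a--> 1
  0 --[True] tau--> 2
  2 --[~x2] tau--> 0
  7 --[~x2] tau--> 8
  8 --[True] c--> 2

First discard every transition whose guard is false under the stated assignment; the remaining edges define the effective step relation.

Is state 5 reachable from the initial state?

After dropping false guards: 9 live edges.
depth 0: {0}
depth 1: {2,7}  cumulative {0,2,7}
depth 2: {5}  cumulative {0,2,5,7}
Reach set: {0,2,5,7}
trace reaching 5: tau·c

Answer: REACHABLE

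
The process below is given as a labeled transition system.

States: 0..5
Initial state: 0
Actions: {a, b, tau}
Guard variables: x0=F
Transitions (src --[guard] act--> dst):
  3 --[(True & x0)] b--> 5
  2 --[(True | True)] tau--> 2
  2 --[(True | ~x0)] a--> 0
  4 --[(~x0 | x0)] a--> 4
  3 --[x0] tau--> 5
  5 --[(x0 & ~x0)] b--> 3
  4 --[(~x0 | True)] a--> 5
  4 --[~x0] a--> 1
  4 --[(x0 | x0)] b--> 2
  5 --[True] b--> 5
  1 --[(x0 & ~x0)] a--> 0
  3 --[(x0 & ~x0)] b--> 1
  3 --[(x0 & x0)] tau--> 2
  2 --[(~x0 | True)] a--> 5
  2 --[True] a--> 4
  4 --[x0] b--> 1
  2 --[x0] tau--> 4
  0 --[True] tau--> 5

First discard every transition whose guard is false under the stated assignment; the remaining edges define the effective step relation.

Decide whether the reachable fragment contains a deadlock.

Answer: DEADLOCK-FREE

Analysis:
Reachable = {0,5}
  0: tau→5  [deg 1]
  5: b→5  [deg 1]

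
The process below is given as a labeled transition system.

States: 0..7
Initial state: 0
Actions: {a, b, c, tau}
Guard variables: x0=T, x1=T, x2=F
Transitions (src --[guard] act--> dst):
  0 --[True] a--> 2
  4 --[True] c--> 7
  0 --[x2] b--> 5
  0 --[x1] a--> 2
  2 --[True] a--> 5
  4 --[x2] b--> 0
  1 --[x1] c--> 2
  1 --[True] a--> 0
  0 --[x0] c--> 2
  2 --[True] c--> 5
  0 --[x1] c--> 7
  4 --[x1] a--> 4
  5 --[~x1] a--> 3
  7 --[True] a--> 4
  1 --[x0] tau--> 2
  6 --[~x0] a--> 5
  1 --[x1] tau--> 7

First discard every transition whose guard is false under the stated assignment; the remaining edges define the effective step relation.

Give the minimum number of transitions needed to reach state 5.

Answer: 2

Analysis:
Layered search for 5:
  L0 = {0}
  L1 = {2,7}
  L2 = {4,5}
5 enters at depth 2; path a·a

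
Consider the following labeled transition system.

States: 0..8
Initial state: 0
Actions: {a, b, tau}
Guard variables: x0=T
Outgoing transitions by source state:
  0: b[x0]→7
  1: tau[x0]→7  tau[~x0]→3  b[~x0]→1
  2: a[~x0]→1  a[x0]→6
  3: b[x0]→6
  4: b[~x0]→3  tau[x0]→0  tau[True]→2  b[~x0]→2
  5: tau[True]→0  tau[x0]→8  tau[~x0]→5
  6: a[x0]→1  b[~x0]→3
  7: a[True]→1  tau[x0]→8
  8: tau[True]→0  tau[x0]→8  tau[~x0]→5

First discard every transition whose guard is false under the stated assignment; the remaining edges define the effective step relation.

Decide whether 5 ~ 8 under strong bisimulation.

Refine partition for ~:
  π0 = {{0,1,2,3,4,5,6,7,8}}
  π1 = {{0,3},{1,4,5,8},{2,6},{7}}
  π2 = {{0},{1},{2},{3},{4},{5,8},{6},{7}}
Fixed point at round 3; 8 class(es).
class of 5: {5,8}; class of 8: {5,8}

Answer: BISIMILAR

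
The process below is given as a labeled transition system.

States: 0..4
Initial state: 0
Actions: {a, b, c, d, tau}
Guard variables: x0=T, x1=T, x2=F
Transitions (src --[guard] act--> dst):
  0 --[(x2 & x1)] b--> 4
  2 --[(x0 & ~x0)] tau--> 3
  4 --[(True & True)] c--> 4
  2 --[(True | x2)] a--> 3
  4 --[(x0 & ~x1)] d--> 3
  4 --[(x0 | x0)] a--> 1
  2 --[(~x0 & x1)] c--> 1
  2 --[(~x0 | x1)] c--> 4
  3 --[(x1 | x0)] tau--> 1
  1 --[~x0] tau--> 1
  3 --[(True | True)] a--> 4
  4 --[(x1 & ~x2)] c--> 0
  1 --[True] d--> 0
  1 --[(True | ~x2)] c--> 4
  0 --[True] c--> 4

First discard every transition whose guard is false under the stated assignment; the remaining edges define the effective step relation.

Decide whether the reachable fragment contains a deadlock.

Reachable = {0,1,4}
  0: c→4  [1 exit(s)]
  1: c→4  d→0  [2 exit(s)]
  4: a→1  c→0  c→4  [3 exit(s)]

Answer: DEADLOCK-FREE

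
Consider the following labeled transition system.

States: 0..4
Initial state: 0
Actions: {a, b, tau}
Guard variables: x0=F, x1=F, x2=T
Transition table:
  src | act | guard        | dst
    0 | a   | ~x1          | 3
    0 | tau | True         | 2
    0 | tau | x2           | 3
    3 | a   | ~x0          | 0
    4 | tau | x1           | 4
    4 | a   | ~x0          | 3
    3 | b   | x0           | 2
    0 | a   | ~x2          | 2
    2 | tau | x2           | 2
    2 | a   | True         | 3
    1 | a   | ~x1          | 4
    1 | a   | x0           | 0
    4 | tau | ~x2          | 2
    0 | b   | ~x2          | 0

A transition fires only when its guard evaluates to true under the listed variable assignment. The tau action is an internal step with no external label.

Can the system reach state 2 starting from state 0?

8 transition(s) survive guard evaluation.
Layer 0: {0}
Layer 1: {2,3}  now seen {0,2,3}
R = {0,2,3}
witness 2: tau

Answer: REACHABLE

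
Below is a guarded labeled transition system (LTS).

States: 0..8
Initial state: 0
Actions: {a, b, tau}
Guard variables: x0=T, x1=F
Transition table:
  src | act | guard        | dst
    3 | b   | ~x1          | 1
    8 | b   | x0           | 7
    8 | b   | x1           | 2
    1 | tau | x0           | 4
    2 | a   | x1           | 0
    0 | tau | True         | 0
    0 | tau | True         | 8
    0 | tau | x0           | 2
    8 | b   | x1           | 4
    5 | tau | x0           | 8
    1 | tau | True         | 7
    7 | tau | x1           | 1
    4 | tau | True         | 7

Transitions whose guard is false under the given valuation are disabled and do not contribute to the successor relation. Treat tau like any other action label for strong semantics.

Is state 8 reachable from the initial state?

Guard filter leaves 9 enabled edge(s).
L0 = {0}
L1 = {2,8}  total {0,2,8}
L2 = {7}  total {0,2,7,8}
Reach set: {0,2,7,8}
Path to 8: tau

Answer: REACHABLE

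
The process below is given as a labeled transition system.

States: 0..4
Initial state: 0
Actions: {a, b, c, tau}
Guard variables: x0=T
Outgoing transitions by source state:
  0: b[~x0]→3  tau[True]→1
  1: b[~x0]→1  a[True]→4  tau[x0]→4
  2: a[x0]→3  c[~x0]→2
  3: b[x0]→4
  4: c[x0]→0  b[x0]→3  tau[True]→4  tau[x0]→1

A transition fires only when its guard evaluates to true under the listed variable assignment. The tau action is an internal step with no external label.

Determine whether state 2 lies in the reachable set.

Answer: UNREACHABLE

Analysis:
After dropping false guards: 9 live edges.
L0 = {0}
L1 = {1}  total {0,1}
L2 = {4}  total {0,1,4}
L3 = {3}  total {0,1,3,4}
R = {0,1,3,4}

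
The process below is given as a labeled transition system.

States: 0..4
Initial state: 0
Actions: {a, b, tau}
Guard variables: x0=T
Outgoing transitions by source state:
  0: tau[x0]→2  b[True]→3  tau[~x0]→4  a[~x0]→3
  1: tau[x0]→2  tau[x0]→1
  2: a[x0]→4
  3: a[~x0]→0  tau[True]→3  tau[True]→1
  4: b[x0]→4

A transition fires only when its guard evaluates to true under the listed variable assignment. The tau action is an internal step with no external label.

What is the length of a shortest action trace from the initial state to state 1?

BFS to 1:
  depth 0: {0}
  depth 1: {2,3}
  depth 2: {1,4}
1 enters at depth 2; path b·tau

Answer: 2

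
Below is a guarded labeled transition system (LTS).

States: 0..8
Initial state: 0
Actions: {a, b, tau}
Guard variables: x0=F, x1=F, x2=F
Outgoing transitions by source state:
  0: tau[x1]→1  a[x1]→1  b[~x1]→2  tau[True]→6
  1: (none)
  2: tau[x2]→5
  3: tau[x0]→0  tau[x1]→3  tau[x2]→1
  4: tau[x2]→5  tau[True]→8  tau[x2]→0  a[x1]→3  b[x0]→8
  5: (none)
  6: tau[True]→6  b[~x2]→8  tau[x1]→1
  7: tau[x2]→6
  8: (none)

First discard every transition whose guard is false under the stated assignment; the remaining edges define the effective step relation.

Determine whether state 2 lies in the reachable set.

After dropping false guards: 5 live edges.
Layer 0: {0}
Layer 1: {2,6}  now seen {0,2,6}
Layer 2: {8}  now seen {0,2,6,8}
Reachable = {0,2,6,8}
Path to 2: b

Answer: REACHABLE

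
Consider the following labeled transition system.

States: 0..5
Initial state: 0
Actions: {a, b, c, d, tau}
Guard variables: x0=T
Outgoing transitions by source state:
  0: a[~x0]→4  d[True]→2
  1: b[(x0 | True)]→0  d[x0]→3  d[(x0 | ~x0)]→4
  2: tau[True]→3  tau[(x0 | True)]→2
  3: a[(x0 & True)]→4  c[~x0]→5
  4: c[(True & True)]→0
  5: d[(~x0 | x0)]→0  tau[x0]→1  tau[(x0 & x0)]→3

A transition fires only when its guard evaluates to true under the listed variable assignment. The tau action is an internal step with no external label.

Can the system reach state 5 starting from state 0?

Answer: UNREACHABLE

Trace:
Guard filter leaves 11 enabled edge(s).
depth 0: {0}
depth 1: {2}  cumulative {0,2}
depth 2: {3}  cumulative {0,2,3}
depth 3: {4}  cumulative {0,2,3,4}
Reach set: {0,2,3,4}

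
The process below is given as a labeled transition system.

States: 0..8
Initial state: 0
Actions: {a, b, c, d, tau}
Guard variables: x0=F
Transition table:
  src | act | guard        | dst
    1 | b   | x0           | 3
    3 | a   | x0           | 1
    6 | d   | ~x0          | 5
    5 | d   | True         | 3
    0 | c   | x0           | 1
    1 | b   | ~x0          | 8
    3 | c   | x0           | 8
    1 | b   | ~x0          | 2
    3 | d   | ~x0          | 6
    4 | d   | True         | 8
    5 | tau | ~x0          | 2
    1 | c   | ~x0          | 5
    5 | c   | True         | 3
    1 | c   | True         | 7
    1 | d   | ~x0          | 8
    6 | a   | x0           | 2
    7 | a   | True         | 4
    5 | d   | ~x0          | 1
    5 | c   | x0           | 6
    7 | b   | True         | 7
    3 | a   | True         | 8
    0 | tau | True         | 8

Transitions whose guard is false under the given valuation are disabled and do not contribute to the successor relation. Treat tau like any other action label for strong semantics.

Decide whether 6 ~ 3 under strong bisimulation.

Answer: NOT BISIMILAR

Analysis:
Compute ~ classes (split until stable):
  round 0: {{0,1,2,3,4,5,6,7,8}}
  round 1: {{0},{1},{2,8},{3},{4,6},{5},{7}}
  round 2: {{0},{1},{2,8},{3},{4},{5},{6},{7}}
Fixed point at round 3; 8 class(es).
class of 6: {6}; class of 3: {3}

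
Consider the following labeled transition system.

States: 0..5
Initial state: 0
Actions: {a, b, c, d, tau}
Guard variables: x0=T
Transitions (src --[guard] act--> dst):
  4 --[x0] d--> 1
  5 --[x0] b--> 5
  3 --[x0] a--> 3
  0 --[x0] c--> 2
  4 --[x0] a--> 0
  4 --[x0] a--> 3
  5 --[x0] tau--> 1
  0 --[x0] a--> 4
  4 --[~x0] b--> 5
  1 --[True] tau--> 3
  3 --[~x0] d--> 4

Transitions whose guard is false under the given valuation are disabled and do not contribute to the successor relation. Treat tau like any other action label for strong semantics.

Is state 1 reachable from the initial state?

Answer: REACHABLE

Working:
9 transition(s) survive guard evaluation.
depth 0: {0}
depth 1: {2,4}  now seen {0,2,4}
depth 2: {1,3}  now seen {0,1,2,3,4}
Reachable = {0,1,2,3,4}
Path to 1: a·d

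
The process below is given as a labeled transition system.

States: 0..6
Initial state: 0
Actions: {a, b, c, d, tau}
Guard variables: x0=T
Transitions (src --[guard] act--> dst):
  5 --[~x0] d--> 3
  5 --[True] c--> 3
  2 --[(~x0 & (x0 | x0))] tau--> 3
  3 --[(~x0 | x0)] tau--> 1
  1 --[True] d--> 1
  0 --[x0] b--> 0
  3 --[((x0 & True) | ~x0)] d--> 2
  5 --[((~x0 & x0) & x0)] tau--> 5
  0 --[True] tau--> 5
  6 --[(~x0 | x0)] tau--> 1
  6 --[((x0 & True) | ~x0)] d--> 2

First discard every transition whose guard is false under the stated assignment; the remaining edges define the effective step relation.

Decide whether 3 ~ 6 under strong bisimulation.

Answer: BISIMILAR

Analysis:
Bisimulation quotient by refinement:
  π0 = {{0,1,2,3,4,5,6}}
  π1 = {{0},{1},{2,4},{3,6},{5}}
stable after 2 split(s): 5 block(s)
[3]={3,6}  [6]={3,6}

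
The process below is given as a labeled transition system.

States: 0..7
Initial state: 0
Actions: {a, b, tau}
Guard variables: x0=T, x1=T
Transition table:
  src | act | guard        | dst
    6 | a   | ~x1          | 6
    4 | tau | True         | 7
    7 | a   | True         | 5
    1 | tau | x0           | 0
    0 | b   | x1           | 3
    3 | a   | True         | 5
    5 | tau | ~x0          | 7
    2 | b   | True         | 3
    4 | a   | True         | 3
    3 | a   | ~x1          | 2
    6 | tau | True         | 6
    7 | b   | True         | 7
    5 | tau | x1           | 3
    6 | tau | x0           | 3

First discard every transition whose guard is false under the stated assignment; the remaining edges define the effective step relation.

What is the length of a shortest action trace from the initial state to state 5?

Layered search for 5:
  depth 0: {0}
  depth 1: {3}
  depth 2: {5}
5 enters at depth 2; path b·a

Answer: 2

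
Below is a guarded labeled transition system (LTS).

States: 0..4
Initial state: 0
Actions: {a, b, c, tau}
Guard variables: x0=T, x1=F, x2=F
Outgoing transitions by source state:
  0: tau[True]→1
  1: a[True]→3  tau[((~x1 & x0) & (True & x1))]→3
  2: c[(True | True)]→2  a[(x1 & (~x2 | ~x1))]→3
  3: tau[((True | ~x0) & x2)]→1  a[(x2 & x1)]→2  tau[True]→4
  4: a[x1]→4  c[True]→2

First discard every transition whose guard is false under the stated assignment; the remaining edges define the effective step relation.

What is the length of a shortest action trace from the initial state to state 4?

Answer: 3

Trace:
Layered search for 4:
  Layer 0: {0}
  Layer 1: {1}
  Layer 2: {3}
  Layer 3: {4}
4 enters at depth 3; path tau·a·tau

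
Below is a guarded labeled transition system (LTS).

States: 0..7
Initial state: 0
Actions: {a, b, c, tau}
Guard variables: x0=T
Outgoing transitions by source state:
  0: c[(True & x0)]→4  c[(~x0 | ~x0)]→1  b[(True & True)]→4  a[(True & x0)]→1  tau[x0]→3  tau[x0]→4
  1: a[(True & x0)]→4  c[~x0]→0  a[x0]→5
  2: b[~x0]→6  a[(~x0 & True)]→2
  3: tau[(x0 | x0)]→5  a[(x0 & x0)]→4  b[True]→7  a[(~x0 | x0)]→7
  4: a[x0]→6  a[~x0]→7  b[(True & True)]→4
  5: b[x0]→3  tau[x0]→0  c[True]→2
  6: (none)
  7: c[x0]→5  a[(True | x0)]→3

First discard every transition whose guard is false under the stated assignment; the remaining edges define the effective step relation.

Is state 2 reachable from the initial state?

Answer: REACHABLE

Analysis:
Guard filter leaves 18 enabled edge(s).
depth 0: {0}
depth 1: {1,3,4}  cumulative {0,1,3,4}
depth 2: {5,6,7}  cumulative {0,1,3,4,5,6,7}
depth 3: {2}  cumulative {0,1,2,3,4,5,6,7}
R = {0,1,2,3,4,5,6,7}
trace reaching 2: a·a·c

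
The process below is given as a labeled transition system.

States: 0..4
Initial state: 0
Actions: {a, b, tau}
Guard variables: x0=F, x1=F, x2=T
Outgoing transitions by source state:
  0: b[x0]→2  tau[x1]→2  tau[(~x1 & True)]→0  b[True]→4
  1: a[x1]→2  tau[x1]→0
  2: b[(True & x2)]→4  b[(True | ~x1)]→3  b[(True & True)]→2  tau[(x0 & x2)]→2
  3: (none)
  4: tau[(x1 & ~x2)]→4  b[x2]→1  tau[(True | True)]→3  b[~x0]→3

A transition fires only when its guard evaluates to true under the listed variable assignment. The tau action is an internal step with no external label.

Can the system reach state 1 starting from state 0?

After dropping false guards: 8 live edges.
L0 = {0}
L1 = {4}  now seen {0,4}
L2 = {1,3}  now seen {0,1,3,4}
R = {0,1,3,4}
witness 1: b·b

Answer: REACHABLE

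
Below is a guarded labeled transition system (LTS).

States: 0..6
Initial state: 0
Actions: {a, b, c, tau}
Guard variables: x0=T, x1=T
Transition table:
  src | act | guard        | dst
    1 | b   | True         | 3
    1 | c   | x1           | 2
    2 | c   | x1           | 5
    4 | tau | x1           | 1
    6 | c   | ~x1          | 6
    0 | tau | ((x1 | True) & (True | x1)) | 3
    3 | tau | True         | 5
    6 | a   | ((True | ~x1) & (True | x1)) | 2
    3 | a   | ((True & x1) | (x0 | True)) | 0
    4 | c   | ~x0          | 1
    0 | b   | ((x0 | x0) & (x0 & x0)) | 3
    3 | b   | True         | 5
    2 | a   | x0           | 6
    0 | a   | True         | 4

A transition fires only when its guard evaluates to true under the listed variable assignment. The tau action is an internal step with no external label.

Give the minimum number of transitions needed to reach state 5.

Breadth-first toward 5:
  depth 0: {0}
  depth 1: {3,4}
  depth 2: {1,5}
first hit 5 at d=2 via b·b

Answer: 2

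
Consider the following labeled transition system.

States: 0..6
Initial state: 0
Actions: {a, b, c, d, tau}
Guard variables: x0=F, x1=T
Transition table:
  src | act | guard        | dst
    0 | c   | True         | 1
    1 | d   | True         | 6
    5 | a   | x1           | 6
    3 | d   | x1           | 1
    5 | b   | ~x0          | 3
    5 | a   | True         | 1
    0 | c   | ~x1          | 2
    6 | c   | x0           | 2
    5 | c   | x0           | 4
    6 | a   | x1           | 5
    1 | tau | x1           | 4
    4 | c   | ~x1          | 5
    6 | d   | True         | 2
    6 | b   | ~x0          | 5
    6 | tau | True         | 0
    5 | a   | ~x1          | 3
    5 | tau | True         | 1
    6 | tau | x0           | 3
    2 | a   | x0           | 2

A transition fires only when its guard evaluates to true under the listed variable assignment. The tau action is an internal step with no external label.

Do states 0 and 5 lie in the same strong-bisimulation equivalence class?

Compute ~ classes (split until stable):
  P[0] = {{0,1,2,3,4,5,6}}
  P[1] = {{0},{1},{2,4},{3},{5},{6}}
stable after 2 split(s): 6 block(s)
class of 0: {0}; class of 5: {5}

Answer: NOT BISIMILAR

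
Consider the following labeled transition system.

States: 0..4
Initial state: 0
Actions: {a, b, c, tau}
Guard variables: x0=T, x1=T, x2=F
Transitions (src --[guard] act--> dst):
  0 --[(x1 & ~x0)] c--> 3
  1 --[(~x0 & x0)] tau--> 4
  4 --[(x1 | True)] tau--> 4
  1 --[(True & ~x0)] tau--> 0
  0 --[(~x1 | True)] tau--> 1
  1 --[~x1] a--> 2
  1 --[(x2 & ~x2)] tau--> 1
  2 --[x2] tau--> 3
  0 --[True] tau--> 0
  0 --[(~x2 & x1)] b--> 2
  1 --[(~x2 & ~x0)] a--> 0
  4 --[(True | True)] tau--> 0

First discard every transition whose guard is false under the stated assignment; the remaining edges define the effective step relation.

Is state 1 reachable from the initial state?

After dropping false guards: 5 live edges.
L0 = {0}
L1 = {1,2}  now seen {0,1,2}
Reach set: {0,1,2}
witness 1: tau

Answer: REACHABLE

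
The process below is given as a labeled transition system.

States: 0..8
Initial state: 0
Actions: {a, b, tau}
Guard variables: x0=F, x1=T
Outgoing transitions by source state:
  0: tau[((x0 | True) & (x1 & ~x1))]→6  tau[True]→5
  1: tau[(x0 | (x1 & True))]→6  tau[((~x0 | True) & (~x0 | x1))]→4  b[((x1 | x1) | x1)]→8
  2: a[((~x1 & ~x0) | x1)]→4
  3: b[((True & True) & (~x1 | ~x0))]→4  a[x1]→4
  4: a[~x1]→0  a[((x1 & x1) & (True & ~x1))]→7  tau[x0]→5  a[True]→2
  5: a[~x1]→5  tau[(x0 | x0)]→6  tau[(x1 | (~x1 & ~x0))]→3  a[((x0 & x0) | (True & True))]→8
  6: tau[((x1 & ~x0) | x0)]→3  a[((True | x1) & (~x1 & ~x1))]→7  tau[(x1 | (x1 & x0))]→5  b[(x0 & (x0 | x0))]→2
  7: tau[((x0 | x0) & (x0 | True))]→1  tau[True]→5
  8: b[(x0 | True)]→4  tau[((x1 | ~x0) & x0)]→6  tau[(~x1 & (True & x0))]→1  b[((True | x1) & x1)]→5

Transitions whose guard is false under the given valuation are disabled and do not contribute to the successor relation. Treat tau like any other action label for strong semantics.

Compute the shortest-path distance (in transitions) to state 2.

Answer: 4

Trace:
Layered search for 2:
  depth 0: {0}
  depth 1: {5}
  depth 2: {3,8}
  depth 3: {4}
  depth 4: {2}
first hit 2 at d=4 via tau·a·b·a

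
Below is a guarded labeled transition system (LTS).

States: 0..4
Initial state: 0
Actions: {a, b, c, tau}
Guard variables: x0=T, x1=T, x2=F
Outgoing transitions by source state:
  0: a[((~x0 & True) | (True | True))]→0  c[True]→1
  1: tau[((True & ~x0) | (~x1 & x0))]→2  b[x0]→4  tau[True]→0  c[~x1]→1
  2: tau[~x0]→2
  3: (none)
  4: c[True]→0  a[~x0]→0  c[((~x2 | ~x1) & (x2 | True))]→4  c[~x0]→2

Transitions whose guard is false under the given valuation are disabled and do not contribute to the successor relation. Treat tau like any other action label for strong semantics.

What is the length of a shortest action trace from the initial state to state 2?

Answer: UNREACHABLE

Analysis:
BFS to 2:
  L0 = {0}
  L1 = {1}
  L2 = {4}
2 never appears.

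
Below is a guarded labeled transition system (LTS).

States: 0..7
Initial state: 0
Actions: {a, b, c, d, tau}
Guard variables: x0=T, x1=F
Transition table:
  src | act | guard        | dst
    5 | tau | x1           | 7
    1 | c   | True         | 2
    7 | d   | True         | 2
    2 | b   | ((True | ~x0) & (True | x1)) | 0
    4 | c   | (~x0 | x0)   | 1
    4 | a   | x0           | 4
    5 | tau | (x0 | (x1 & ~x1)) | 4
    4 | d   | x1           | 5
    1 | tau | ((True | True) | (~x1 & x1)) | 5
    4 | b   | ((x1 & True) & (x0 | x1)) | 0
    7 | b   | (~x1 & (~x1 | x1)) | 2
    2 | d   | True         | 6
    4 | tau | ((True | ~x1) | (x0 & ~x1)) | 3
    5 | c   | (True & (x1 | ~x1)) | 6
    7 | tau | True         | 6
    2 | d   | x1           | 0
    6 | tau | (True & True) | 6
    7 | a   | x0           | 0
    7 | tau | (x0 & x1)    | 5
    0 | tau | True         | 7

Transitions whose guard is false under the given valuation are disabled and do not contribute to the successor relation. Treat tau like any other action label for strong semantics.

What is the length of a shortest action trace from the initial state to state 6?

Layered search for 6:
  Layer 0: {0}
  Layer 1: {7}
  Layer 2: {2,6}
depth(6)=2, e.g. tau·tau

Answer: 2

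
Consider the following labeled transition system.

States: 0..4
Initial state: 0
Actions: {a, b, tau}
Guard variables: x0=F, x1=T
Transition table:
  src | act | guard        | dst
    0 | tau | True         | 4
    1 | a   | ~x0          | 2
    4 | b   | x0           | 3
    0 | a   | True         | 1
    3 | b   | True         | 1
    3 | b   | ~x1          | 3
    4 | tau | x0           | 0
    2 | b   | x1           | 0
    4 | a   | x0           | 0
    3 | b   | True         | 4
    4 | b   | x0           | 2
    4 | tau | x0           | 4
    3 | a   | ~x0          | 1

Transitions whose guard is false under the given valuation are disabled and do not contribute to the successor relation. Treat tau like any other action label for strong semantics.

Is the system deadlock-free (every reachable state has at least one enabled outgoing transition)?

R = {0,1,2,4}
  0: a→1  tau→4  [2 out]
  1: a→2  [1 out]
  2: b→0  [1 out]
  4: ∅  [deadlock]
trace reaching 4: tau

Answer: DEADLOCK at state 4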